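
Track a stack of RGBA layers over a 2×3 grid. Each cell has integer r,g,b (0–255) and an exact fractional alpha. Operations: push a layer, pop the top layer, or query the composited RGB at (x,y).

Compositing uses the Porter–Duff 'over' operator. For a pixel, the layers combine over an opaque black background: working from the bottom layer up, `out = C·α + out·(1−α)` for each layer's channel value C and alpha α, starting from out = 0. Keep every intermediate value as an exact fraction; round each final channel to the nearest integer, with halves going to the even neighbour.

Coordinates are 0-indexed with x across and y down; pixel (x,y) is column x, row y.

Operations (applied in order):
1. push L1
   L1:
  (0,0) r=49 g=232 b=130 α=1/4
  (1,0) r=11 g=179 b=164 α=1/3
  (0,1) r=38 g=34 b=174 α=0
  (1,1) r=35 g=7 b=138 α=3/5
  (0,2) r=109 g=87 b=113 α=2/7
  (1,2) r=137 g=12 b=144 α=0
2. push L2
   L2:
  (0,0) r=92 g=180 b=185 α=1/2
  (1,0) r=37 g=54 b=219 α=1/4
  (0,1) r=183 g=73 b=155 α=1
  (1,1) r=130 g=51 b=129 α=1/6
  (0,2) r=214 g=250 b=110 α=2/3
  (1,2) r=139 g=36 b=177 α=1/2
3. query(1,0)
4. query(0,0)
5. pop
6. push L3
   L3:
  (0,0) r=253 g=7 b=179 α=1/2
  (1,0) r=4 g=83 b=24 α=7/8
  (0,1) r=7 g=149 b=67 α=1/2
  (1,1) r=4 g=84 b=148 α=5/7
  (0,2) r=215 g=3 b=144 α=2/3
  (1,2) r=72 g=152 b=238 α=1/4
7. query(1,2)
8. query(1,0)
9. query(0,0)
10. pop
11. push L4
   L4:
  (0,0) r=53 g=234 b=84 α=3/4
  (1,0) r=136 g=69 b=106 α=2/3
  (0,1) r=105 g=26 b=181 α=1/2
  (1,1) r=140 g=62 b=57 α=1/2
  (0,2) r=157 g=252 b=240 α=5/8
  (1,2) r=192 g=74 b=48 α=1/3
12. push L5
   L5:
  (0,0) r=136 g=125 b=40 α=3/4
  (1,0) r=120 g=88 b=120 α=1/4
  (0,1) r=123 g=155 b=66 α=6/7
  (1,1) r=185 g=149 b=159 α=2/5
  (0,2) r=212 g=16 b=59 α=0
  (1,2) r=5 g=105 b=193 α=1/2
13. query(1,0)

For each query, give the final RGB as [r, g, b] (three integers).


query (1,0) [L1,L2] — begin 0,0,0
L1 α=1/3: [11/3, 179/3, 164/3]
L2 α=1/4: [12, 233/4, 383/4]
→ [12, 58, 96]

(0,0) stack=L1,L2; from [0,0,0]:
after L1 α=1/4: [49/4, 58, 65/2]
after L2 α=1/2: [417/8, 119, 435/4]
rounded: [52, 119, 109]

query (1,2) [L1,L3] — begin 0,0,0
after L1 α=0: [0, 0, 0]
after L3 α=1/4: [18, 38, 119/2]
= [18, 38, 60]

query (1,0) [L1,L3] — begin 0,0,0
+L1 (α=1/3) → [11/3, 179/3, 164/3]
+L3 (α=7/8) → [95/24, 961/12, 167/6]
rounded: [4, 80, 28]

at x=0,y=0 over L1,L3:
after L1 α=1/4: [49/4, 58, 65/2]
after L3 α=1/2: [1061/8, 65/2, 423/4]
rounded: [133, 32, 106]

at x=1,y=0 over L1,L4,L5:
after L1 α=1/3: [11/3, 179/3, 164/3]
after L4 α=2/3: [827/9, 593/9, 800/9]
after L5 α=1/4: [1187/12, 857/12, 290/3]
rounded: [99, 71, 97]


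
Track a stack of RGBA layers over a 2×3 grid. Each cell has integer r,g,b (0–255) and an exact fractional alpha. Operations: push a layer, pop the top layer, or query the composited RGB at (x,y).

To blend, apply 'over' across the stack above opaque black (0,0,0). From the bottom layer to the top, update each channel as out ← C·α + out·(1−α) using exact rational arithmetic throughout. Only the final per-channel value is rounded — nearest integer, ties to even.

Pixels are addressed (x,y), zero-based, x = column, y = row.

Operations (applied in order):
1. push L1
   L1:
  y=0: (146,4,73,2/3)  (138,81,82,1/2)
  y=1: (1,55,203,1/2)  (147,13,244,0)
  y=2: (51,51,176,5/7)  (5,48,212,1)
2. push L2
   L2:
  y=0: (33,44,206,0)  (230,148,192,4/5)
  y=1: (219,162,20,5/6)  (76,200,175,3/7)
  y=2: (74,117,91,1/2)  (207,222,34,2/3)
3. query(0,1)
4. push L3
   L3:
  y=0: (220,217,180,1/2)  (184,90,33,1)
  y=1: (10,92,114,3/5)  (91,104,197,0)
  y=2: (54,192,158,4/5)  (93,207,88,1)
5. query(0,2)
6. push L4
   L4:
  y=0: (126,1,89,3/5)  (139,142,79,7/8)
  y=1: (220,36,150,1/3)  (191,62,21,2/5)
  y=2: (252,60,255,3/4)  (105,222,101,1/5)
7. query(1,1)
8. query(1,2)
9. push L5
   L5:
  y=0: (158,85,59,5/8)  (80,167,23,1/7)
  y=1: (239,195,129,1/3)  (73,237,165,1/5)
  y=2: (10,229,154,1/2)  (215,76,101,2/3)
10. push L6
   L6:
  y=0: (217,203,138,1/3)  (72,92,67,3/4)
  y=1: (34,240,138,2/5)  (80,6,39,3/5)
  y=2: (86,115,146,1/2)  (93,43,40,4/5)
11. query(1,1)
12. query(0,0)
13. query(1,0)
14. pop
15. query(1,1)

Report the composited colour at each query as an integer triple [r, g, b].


(0,1) stack=L1,L2; from [0,0,0]:
+L1 (α=1/2) → [1/2, 55/2, 203/2]
+L2 (α=5/6) → [2191/12, 1675/12, 403/12]
= [183, 140, 34]

at x=0,y=2 over L1,L2,L3:
after L1 α=5/7: [255/7, 255/7, 880/7]
after L2 α=1/2: [773/14, 537/7, 1517/14]
after L3 α=4/5: [3797/70, 5913/35, 2073/14]
= [54, 169, 148]

(1,1) stack=L1,L2,L3,L4; from [0,0,0]:
+L1 (α=0) → [0, 0, 0]
+L2 (α=3/7) → [228/7, 600/7, 75]
+L3 (α=0) → [228/7, 600/7, 75]
+L4 (α=2/5) → [3358/35, 2668/35, 267/5]
→ [96, 76, 53]

(1,2) stack=L1,L2,L3,L4; from [0,0,0]:
after L1 α=1: [5, 48, 212]
after L2 α=2/3: [419/3, 164, 280/3]
after L3 α=1: [93, 207, 88]
after L4 α=1/5: [477/5, 210, 453/5]
= [95, 210, 91]

at x=1,y=1 over L1,L2,L3,L4,L5,L6:
after L1 α=0: [0, 0, 0]
after L2 α=3/7: [228/7, 600/7, 75]
after L3 α=0: [228/7, 600/7, 75]
after L4 α=2/5: [3358/35, 2668/35, 267/5]
after L5 α=1/5: [15987/175, 18967/175, 1893/25]
after L6 α=3/5: [73974/875, 41084/875, 6711/125]
rounded: [85, 47, 54]

at x=0,y=0 over L1,L2,L3,L4,L5,L6:
+L1 (α=2/3) → [292/3, 8/3, 146/3]
+L2 (α=0) → [292/3, 8/3, 146/3]
+L3 (α=1/2) → [476/3, 659/6, 343/3]
+L4 (α=3/5) → [2086/15, 668/15, 1487/15]
+L5 (α=5/8) → [1509/10, 2793/40, 1481/20]
+L6 (α=1/3) → [2594/15, 6853/60, 2861/30]
rounded: [173, 114, 95]

query (1,0) [L1,L2,L3,L4,L5,L6] — begin 0,0,0
+L1 (α=1/2) → [69, 81/2, 41]
+L2 (α=4/5) → [989/5, 253/2, 809/5]
+L3 (α=1) → [184, 90, 33]
+L4 (α=7/8) → [1157/8, 271/2, 293/4]
+L5 (α=1/7) → [3791/28, 140, 925/14]
+L6 (α=3/4) → [9839/112, 104, 3739/56]
= [88, 104, 67]

at x=1,y=1 over L1,L2,L3,L4,L5:
+L1 (α=0) → [0, 0, 0]
+L2 (α=3/7) → [228/7, 600/7, 75]
+L3 (α=0) → [228/7, 600/7, 75]
+L4 (α=2/5) → [3358/35, 2668/35, 267/5]
+L5 (α=1/5) → [15987/175, 18967/175, 1893/25]
→ [91, 108, 76]


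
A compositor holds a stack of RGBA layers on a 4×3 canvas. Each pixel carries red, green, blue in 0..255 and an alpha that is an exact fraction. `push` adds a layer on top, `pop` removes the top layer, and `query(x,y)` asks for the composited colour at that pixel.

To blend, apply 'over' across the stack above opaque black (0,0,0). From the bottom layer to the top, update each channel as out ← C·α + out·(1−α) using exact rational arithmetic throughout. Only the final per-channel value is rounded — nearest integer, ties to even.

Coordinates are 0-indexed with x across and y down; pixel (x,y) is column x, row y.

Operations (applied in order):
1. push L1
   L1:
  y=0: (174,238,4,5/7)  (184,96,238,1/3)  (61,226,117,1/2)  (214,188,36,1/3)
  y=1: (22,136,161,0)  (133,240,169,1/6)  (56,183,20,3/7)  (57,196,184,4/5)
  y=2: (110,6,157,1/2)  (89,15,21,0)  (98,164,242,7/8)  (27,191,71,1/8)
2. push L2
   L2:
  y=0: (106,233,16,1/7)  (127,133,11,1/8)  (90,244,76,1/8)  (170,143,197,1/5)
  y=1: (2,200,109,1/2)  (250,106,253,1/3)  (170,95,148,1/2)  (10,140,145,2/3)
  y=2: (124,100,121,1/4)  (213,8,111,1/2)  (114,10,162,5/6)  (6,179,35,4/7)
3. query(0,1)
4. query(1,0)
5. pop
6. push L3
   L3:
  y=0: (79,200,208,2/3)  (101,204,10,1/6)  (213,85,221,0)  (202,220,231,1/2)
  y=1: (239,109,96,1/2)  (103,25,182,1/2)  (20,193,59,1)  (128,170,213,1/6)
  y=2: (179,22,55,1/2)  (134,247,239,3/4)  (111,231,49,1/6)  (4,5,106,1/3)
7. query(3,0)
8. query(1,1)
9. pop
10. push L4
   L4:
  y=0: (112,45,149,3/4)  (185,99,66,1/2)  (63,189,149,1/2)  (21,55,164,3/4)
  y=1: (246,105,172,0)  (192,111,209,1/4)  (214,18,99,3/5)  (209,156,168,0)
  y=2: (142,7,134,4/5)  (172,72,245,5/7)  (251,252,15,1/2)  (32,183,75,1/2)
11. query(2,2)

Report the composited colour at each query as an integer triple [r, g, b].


query (0,1) [L1,L2] — begin 0,0,0
+L1 (α=0) → [0, 0, 0]
+L2 (α=1/2) → [1, 100, 109/2]
→ [1, 100, 54]

query (1,0) [L1,L2] — begin 0,0,0
+L1 (α=1/3) → [184/3, 32, 238/3]
+L2 (α=1/8) → [1669/24, 357/8, 1699/24]
→ [70, 45, 71]

query (3,0) [L1,L3] — begin 0,0,0
L1 α=1/3: [214/3, 188/3, 12]
L3 α=1/2: [410/3, 424/3, 243/2]
→ [137, 141, 122]

query (1,1) [L1,L3] — begin 0,0,0
+L1 (α=1/6) → [133/6, 40, 169/6]
+L3 (α=1/2) → [751/12, 65/2, 1261/12]
rounded: [63, 32, 105]

at x=2,y=2 over L1,L4:
+L1 (α=7/8) → [343/4, 287/2, 847/4]
+L4 (α=1/2) → [1347/8, 791/4, 907/8]
rounded: [168, 198, 113]


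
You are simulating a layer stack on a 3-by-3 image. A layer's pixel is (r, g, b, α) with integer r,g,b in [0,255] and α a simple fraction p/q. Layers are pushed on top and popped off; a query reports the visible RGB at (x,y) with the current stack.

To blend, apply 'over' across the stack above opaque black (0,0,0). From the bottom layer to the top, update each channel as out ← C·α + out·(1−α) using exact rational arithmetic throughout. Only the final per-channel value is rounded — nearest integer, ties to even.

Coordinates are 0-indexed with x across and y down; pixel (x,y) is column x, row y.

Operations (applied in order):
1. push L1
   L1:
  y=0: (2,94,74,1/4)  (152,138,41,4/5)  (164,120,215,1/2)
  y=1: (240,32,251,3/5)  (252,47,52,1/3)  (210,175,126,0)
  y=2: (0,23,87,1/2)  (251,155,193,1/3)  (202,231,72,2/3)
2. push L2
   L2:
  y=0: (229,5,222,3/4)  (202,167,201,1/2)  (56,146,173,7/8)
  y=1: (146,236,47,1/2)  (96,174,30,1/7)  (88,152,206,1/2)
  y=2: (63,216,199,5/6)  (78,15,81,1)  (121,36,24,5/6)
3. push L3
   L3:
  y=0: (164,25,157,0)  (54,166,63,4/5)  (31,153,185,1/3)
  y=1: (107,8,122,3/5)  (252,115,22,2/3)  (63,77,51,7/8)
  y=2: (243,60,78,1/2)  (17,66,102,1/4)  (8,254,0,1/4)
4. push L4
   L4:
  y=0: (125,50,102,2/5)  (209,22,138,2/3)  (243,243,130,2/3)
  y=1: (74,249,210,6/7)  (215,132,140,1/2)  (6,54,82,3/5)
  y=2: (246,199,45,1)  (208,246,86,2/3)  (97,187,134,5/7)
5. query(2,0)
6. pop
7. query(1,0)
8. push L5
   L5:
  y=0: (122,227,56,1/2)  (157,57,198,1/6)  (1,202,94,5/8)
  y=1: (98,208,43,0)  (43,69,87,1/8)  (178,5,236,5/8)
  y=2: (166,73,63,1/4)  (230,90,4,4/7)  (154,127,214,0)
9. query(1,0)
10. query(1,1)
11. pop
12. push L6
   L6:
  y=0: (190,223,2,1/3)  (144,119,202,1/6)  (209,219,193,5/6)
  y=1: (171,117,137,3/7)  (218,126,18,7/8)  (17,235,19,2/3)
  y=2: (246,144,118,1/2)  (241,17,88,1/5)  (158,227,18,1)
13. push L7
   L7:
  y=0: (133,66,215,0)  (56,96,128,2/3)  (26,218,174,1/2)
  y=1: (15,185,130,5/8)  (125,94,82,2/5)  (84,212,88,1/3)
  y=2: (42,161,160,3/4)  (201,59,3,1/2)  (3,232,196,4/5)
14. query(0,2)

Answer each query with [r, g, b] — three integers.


at x=2,y=0 over L1,L2,L3,L4:
+L1 (α=1/2) → [82, 60, 215/2]
+L2 (α=7/8) → [237/4, 541/4, 2637/16]
+L3 (α=1/3) → [299/6, 847/6, 4117/24]
+L4 (α=2/3) → [3215/18, 3763/18, 10357/72]
= [179, 209, 144]

(1,0) stack=L1,L2,L3; from [0,0,0]:
after L1 α=4/5: [608/5, 552/5, 164/5]
after L2 α=1/2: [809/5, 1387/10, 1169/10]
after L3 α=4/5: [1889/25, 8027/50, 3689/50]
= [76, 161, 74]

query (1,0) [L1,L2,L3,L5] — begin 0,0,0
+L1 (α=4/5) → [608/5, 552/5, 164/5]
+L2 (α=1/2) → [809/5, 1387/10, 1169/10]
+L3 (α=4/5) → [1889/25, 8027/50, 3689/50]
+L5 (α=1/6) → [1337/15, 8597/60, 5669/60]
→ [89, 143, 94]

(1,1) stack=L1,L2,L3,L5; from [0,0,0]:
+L1 (α=1/3) → [84, 47/3, 52/3]
+L2 (α=1/7) → [600/7, 268/7, 134/7]
+L3 (α=2/3) → [1376/7, 626/7, 442/21]
+L5 (α=1/8) → [1419/8, 695/8, 703/24]
= [177, 87, 29]

at x=0,y=2 over L1,L2,L3,L6,L7:
L1 α=1/2: [0, 23/2, 87/2]
L2 α=5/6: [105/2, 2183/12, 2077/12]
L3 α=1/2: [591/4, 2903/24, 3013/24]
L6 α=1/2: [1575/8, 6359/48, 5845/48]
L7 α=3/4: [2583/32, 29543/192, 28885/192]
= [81, 154, 150]


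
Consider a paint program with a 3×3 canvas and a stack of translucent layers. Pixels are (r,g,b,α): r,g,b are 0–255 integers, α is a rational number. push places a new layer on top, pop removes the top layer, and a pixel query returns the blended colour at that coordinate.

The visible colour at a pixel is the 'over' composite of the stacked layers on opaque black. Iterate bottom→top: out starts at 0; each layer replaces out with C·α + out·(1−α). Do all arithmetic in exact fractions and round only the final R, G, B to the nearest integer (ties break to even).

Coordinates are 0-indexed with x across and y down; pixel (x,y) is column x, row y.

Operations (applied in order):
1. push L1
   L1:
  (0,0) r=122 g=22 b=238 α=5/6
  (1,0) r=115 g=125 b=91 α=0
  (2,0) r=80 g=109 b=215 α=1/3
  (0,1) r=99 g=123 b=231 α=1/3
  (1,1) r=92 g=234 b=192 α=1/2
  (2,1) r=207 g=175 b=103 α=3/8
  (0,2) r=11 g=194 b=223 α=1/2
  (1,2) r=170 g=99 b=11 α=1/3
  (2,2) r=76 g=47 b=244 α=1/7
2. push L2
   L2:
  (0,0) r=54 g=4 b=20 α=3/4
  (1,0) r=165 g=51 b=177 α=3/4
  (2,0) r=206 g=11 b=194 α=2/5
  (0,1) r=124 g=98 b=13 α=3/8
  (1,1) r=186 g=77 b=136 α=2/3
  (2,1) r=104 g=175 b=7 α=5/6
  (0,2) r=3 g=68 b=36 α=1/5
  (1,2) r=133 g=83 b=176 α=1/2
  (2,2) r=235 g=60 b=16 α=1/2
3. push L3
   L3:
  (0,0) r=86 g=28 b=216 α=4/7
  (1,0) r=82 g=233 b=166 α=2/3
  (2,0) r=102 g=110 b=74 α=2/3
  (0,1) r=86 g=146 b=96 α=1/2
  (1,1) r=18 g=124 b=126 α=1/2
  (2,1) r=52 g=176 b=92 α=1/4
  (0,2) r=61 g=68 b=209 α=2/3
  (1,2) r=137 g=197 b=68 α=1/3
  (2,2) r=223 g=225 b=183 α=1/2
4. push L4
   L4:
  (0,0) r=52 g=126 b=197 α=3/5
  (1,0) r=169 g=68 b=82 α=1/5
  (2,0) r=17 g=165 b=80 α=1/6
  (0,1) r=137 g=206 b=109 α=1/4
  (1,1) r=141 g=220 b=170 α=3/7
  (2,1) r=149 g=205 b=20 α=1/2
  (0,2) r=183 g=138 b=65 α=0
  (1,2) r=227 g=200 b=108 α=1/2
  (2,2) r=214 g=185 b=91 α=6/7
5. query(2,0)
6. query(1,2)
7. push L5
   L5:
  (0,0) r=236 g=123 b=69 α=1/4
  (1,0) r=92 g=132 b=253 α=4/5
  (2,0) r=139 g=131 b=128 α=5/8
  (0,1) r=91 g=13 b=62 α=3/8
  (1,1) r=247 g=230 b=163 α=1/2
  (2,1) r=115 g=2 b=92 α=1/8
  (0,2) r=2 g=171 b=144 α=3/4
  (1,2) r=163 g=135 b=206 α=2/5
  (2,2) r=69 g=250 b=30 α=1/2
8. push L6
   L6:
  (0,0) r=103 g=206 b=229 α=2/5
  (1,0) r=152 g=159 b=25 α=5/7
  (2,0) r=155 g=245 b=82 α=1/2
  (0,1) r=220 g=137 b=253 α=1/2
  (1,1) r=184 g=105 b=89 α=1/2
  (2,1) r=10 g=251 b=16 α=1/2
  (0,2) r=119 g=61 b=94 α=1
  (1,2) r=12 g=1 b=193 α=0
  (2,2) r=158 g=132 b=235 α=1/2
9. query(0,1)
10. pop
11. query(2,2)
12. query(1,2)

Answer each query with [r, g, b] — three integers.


query (2,0) [L1,L2,L3,L4] — begin 0,0,0
+L1 (α=1/3) → [80/3, 109/3, 215/3]
+L2 (α=2/5) → [492/5, 131/5, 603/5]
+L3 (α=2/3) → [504/5, 1231/15, 1343/15]
+L4 (α=1/6) → [521/6, 863/9, 1583/18]
rounded: [87, 96, 88]

at x=1,y=2 over L1,L2,L3,L4:
after L1 α=1/3: [170/3, 33, 11/3]
after L2 α=1/2: [569/6, 58, 539/6]
after L3 α=1/3: [980/9, 313/3, 743/9]
after L4 α=1/2: [3023/18, 913/6, 1715/18]
= [168, 152, 95]

(0,1) stack=L1,L2,L3,L4,L5,L6; from [0,0,0]:
after L1 α=1/3: [33, 41, 77]
after L2 α=3/8: [537/8, 499/8, 53]
after L3 α=1/2: [1225/16, 1667/16, 149/2]
after L4 α=1/4: [5867/64, 8297/64, 665/8]
after L5 α=3/8: [46807/512, 43981/512, 4813/64]
after L6 α=1/2: [159447/1024, 114125/1024, 21005/128]
rounded: [156, 111, 164]

at x=2,y=2 over L1,L2,L3,L4,L5:
after L1 α=1/7: [76/7, 47/7, 244/7]
after L2 α=1/2: [1721/14, 467/14, 178/7]
after L3 α=1/2: [4843/28, 3617/28, 1459/14]
after L4 α=6/7: [40795/196, 34697/196, 9103/98]
after L5 α=1/2: [54319/392, 83697/392, 12043/196]
= [139, 214, 61]

query (1,2) [L1,L2,L3,L4,L5] — begin 0,0,0
+L1 (α=1/3) → [170/3, 33, 11/3]
+L2 (α=1/2) → [569/6, 58, 539/6]
+L3 (α=1/3) → [980/9, 313/3, 743/9]
+L4 (α=1/2) → [3023/18, 913/6, 1715/18]
+L5 (α=2/5) → [4979/30, 1453/10, 4187/30]
→ [166, 145, 140]


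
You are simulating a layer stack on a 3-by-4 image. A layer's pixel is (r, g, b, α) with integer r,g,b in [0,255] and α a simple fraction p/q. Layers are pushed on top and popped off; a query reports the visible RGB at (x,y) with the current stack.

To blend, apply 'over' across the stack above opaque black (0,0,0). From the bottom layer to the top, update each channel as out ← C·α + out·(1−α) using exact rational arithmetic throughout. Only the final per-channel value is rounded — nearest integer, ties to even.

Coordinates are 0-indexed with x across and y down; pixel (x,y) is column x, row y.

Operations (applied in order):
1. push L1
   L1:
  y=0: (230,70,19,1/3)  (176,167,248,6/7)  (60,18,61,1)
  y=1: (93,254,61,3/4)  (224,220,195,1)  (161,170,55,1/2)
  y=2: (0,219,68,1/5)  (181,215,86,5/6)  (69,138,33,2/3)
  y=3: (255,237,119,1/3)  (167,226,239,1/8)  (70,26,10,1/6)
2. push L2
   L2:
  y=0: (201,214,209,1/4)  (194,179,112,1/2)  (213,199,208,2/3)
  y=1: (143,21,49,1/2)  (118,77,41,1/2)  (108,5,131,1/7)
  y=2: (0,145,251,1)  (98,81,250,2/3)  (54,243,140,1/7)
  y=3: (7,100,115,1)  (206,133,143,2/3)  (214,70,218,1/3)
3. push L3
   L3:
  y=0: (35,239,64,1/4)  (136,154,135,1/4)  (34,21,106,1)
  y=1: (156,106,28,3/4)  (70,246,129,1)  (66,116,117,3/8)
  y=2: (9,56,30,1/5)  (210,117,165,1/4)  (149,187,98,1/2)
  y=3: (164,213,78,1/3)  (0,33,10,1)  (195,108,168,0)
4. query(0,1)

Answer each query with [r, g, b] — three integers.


query (0,1) [L1,L2,L3] — begin 0,0,0
after L1 α=3/4: [279/4, 381/2, 183/4]
after L2 α=1/2: [851/8, 423/4, 379/8]
after L3 α=3/4: [4595/32, 1695/16, 1051/32]
rounded: [144, 106, 33]


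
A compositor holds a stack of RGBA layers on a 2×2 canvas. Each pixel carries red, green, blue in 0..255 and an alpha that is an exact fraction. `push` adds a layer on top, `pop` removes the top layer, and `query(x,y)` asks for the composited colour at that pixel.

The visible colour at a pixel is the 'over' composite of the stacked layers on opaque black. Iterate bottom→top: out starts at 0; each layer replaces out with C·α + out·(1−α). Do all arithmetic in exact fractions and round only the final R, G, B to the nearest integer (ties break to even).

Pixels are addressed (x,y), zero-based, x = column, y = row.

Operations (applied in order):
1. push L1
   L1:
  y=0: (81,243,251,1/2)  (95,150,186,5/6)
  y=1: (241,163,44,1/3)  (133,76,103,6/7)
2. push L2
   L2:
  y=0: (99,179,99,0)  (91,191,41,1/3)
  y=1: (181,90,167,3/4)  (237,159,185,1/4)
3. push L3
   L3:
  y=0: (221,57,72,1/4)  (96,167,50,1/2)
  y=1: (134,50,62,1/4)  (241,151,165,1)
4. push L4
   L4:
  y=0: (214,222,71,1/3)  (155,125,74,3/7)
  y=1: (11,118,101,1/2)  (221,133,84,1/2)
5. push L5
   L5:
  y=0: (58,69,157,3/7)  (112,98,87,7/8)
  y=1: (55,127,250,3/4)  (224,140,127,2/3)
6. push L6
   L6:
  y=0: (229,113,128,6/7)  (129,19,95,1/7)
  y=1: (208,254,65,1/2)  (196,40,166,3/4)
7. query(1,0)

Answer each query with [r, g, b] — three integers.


query (1,0) [L1,L2,L3,L4,L5,L6] — begin 0,0,0
L1 α=5/6: [475/6, 125, 155]
L2 α=1/3: [748/9, 147, 117]
L3 α=1/2: [806/9, 157, 167/2]
L4 α=3/7: [7409/63, 1003/7, 556/7]
L5 α=7/8: [56801/504, 5805/56, 4819/56]
L6 α=1/7: [67637/588, 17947/196, 17117/196]
→ [115, 92, 87]


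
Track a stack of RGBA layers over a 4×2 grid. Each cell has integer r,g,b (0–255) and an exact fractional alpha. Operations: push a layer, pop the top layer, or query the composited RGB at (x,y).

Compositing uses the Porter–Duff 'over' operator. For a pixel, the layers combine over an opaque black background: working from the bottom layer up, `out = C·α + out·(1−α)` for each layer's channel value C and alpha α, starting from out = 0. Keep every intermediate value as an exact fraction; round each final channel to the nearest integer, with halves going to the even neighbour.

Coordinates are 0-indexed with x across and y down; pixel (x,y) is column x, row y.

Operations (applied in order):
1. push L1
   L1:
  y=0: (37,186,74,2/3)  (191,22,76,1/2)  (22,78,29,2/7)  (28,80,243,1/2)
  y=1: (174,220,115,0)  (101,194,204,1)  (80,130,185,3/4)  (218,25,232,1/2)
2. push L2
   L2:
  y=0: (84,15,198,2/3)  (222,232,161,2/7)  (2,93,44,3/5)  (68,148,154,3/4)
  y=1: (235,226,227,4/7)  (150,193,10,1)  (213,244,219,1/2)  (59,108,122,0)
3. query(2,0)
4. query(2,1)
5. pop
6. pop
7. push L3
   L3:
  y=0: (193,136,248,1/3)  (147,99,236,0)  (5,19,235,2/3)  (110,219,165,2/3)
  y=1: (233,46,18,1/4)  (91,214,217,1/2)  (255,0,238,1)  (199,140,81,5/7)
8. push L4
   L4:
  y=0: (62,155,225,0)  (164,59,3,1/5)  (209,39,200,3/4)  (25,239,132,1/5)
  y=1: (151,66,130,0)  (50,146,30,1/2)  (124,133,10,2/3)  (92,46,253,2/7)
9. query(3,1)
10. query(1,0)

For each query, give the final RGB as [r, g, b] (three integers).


query (2,0) [L1,L2] — begin 0,0,0
+L1 (α=2/7) → [44/7, 156/7, 58/7]
+L2 (α=3/5) → [26/7, 453/7, 208/7]
→ [4, 65, 30]

(2,1) stack=L1,L2; from [0,0,0]:
L1 α=3/4: [60, 195/2, 555/4]
L2 α=1/2: [273/2, 683/4, 1431/8]
rounded: [136, 171, 179]

at x=3,y=1 over L3,L4:
after L3 α=5/7: [995/7, 100, 405/7]
after L4 α=2/7: [6263/49, 592/7, 5567/49]
→ [128, 85, 114]

query (1,0) [L3,L4] — begin 0,0,0
+L3 (α=0) → [0, 0, 0]
+L4 (α=1/5) → [164/5, 59/5, 3/5]
= [33, 12, 1]


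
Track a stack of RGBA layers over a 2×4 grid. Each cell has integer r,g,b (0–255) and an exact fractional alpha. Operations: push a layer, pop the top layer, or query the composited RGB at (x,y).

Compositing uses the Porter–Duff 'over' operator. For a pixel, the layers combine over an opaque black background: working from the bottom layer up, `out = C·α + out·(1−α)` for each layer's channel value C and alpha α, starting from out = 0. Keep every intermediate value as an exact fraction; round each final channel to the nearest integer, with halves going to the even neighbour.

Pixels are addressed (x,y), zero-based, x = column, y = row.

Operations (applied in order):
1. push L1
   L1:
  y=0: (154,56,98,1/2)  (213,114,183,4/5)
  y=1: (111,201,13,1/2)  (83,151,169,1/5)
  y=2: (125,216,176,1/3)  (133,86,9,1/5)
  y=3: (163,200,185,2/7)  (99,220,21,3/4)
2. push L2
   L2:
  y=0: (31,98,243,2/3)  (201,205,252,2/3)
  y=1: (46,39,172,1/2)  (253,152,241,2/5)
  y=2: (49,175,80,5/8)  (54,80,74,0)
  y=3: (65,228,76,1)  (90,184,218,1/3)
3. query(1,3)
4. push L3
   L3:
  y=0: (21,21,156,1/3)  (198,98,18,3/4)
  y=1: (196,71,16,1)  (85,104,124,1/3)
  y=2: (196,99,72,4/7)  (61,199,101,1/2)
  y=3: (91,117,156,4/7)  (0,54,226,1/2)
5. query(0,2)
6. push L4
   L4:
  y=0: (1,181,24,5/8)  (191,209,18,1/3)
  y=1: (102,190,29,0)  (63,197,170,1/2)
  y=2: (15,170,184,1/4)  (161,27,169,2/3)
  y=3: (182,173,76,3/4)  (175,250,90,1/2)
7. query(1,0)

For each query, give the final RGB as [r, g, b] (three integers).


query (1,3) [L1,L2] — begin 0,0,0
L1 α=3/4: [297/4, 165, 63/4]
L2 α=1/3: [159/2, 514/3, 499/6]
= [80, 171, 83]

query (0,2) [L1,L2,L3] — begin 0,0,0
L1 α=1/3: [125/3, 72, 176/3]
L2 α=5/8: [185/4, 1091/8, 72]
L3 α=4/7: [3691/28, 6441/56, 72]
→ [132, 115, 72]

query (1,0) [L1,L2,L3,L4] — begin 0,0,0
+L1 (α=4/5) → [852/5, 456/5, 732/5]
+L2 (α=2/3) → [954/5, 2506/15, 1084/5]
+L3 (α=3/4) → [981/5, 1729/15, 677/10]
+L4 (α=1/3) → [2917/15, 6593/45, 767/15]
= [194, 147, 51]


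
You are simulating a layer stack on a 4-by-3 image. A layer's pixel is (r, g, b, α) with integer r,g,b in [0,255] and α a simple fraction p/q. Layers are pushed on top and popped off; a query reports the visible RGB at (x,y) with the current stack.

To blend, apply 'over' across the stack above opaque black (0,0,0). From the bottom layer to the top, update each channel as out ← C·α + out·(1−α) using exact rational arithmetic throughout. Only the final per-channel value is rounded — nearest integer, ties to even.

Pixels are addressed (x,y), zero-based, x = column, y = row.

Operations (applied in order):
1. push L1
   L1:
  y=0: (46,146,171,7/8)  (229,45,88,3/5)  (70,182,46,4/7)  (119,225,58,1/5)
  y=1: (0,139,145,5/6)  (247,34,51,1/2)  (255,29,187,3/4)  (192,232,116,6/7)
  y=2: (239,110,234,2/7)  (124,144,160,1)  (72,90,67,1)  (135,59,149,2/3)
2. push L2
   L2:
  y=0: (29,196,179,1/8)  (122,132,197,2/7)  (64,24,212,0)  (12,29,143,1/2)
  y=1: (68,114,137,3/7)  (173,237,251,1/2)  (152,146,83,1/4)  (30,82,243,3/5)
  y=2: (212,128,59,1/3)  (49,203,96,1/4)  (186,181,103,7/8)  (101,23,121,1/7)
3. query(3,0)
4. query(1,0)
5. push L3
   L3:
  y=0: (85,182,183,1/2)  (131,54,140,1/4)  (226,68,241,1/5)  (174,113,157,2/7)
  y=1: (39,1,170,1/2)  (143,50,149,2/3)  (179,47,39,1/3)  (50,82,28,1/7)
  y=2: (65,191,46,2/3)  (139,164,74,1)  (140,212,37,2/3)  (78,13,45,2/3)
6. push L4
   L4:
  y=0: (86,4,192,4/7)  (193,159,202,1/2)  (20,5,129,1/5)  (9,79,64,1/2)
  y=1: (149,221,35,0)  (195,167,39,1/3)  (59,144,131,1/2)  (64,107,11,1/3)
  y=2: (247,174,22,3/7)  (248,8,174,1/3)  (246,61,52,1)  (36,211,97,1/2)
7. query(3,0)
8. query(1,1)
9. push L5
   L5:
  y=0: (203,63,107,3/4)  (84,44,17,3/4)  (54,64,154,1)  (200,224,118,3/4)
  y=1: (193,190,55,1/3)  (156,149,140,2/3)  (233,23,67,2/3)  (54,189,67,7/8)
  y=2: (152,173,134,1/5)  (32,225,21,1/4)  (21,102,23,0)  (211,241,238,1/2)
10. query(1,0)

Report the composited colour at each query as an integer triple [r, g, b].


at x=3,y=0 over L1,L2:
after L1 α=1/5: [119/5, 45, 58/5]
after L2 α=1/2: [179/10, 37, 773/10]
= [18, 37, 77]

(1,0) stack=L1,L2; from [0,0,0]:
+L1 (α=3/5) → [687/5, 27, 264/5]
+L2 (α=2/7) → [133, 57, 94]
= [133, 57, 94]

query (3,0) [L1,L2,L3,L4] — begin 0,0,0
+L1 (α=1/5) → [119/5, 45, 58/5]
+L2 (α=1/2) → [179/10, 37, 773/10]
+L3 (α=2/7) → [125/2, 411/7, 1401/14]
+L4 (α=1/2) → [143/4, 482/7, 2297/28]
→ [36, 69, 82]

(1,1) stack=L1,L2,L3,L4; from [0,0,0]:
+L1 (α=1/2) → [247/2, 17, 51/2]
+L2 (α=1/2) → [593/4, 127, 553/4]
+L3 (α=2/3) → [579/4, 227/3, 1745/12]
+L4 (α=1/3) → [323/2, 955/9, 1979/18]
rounded: [162, 106, 110]

at x=1,y=0 over L1,L2,L3,L4,L5:
after L1 α=3/5: [687/5, 27, 264/5]
after L2 α=2/7: [133, 57, 94]
after L3 α=1/4: [265/2, 225/4, 211/2]
after L4 α=1/2: [651/4, 861/8, 615/4]
after L5 α=3/4: [1659/16, 1917/32, 819/16]
→ [104, 60, 51]


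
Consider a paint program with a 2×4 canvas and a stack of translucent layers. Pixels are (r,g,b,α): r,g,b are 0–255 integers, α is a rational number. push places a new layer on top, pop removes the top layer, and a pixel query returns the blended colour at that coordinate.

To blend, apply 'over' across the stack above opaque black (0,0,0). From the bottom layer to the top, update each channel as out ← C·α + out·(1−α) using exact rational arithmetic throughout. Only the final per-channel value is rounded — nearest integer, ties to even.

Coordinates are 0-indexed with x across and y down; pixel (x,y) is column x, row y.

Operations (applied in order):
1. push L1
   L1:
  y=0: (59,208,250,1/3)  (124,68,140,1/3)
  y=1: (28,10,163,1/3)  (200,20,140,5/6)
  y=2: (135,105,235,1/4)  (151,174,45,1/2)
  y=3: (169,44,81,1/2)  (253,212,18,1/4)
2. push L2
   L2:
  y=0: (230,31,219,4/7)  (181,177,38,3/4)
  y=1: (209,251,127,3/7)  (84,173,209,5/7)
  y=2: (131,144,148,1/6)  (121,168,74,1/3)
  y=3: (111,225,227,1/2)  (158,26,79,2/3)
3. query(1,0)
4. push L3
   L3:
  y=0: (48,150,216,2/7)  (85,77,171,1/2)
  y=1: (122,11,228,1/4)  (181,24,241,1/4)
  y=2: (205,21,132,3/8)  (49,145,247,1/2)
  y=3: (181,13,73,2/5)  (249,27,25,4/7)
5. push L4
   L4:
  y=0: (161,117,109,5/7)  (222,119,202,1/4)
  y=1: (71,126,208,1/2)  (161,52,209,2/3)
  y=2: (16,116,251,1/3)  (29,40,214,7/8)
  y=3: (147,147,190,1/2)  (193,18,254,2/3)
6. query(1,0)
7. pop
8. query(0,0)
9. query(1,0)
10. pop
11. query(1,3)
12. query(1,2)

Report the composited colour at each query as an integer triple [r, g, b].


at x=1,y=0 over L1,L2:
after L1 α=1/3: [124/3, 68/3, 140/3]
after L2 α=3/4: [1753/12, 1661/12, 241/6]
= [146, 138, 40]

at x=1,y=0 over L1,L2,L3,L4:
L1 α=1/3: [124/3, 68/3, 140/3]
L2 α=3/4: [1753/12, 1661/12, 241/6]
L3 α=1/2: [2773/24, 2585/24, 1267/12]
L4 α=1/4: [4549/32, 3537/32, 2075/16]
rounded: [142, 111, 130]

(0,0) stack=L1,L2,L3; from [0,0,0]:
+L1 (α=1/3) → [59/3, 208/3, 250/3]
+L2 (α=4/7) → [979/7, 332/7, 1126/7]
+L3 (α=2/7) → [5567/49, 3760/49, 8654/49]
= [114, 77, 177]

query (1,0) [L1,L2,L3] — begin 0,0,0
+L1 (α=1/3) → [124/3, 68/3, 140/3]
+L2 (α=3/4) → [1753/12, 1661/12, 241/6]
+L3 (α=1/2) → [2773/24, 2585/24, 1267/12]
→ [116, 108, 106]

query (1,3) [L1,L2] — begin 0,0,0
+L1 (α=1/4) → [253/4, 53, 9/2]
+L2 (α=2/3) → [1517/12, 35, 325/6]
= [126, 35, 54]

(1,2) stack=L1,L2; from [0,0,0]:
after L1 α=1/2: [151/2, 87, 45/2]
after L2 α=1/3: [272/3, 114, 119/3]
= [91, 114, 40]


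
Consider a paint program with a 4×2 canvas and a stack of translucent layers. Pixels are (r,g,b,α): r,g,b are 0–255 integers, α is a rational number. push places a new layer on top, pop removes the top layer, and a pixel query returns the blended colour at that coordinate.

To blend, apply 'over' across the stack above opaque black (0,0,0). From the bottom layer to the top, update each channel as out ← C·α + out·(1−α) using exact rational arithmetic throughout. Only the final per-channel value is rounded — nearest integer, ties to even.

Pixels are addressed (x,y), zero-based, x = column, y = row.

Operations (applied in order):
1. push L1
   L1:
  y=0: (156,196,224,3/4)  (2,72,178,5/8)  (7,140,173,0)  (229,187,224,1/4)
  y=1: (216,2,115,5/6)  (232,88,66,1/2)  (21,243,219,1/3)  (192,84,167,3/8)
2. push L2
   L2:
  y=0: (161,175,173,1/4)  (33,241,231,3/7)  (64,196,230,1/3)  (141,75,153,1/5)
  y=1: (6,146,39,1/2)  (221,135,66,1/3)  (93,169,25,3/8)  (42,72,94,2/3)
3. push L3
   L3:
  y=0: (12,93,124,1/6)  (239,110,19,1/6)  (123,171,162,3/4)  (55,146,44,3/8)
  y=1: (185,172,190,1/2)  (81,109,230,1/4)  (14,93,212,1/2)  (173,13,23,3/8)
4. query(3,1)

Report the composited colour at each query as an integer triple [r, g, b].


(3,1) stack=L1,L2,L3; from [0,0,0]:
L1 α=3/8: [72, 63/2, 501/8]
L2 α=2/3: [52, 117/2, 2005/24]
L3 α=3/8: [779/8, 663/16, 11681/192]
rounded: [97, 41, 61]


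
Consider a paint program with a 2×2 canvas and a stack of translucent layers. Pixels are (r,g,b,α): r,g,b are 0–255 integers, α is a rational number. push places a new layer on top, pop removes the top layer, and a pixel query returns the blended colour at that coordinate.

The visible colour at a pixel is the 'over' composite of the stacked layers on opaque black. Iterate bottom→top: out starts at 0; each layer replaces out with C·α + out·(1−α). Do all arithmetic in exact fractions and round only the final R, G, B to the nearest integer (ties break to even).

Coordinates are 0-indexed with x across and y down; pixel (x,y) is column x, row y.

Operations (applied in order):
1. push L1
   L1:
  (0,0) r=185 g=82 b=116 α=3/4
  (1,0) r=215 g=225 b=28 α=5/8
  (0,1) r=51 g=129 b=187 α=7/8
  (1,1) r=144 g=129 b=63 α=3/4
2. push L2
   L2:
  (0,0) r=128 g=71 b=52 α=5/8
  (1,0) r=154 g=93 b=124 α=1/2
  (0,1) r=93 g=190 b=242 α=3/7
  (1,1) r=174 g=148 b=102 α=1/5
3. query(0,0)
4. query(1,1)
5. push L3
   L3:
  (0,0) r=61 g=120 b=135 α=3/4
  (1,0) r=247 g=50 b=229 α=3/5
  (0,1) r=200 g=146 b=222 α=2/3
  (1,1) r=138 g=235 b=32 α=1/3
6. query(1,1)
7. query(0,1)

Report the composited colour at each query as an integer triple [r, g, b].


(0,0) stack=L1,L2; from [0,0,0]:
after L1 α=3/4: [555/4, 123/2, 87]
after L2 α=5/8: [4225/32, 1079/16, 521/8]
rounded: [132, 67, 65]

(1,1) stack=L1,L2; from [0,0,0]:
L1 α=3/4: [108, 387/4, 189/4]
L2 α=1/5: [606/5, 107, 291/5]
rounded: [121, 107, 58]

query (1,1) [L1,L2,L3] — begin 0,0,0
L1 α=3/4: [108, 387/4, 189/4]
L2 α=1/5: [606/5, 107, 291/5]
L3 α=1/3: [634/5, 449/3, 742/15]
→ [127, 150, 49]

query (0,1) [L1,L2,L3] — begin 0,0,0
L1 α=7/8: [357/8, 903/8, 1309/8]
L2 α=3/7: [915/14, 2043/14, 2761/14]
L3 α=2/3: [6515/42, 6131/42, 8977/42]
→ [155, 146, 214]


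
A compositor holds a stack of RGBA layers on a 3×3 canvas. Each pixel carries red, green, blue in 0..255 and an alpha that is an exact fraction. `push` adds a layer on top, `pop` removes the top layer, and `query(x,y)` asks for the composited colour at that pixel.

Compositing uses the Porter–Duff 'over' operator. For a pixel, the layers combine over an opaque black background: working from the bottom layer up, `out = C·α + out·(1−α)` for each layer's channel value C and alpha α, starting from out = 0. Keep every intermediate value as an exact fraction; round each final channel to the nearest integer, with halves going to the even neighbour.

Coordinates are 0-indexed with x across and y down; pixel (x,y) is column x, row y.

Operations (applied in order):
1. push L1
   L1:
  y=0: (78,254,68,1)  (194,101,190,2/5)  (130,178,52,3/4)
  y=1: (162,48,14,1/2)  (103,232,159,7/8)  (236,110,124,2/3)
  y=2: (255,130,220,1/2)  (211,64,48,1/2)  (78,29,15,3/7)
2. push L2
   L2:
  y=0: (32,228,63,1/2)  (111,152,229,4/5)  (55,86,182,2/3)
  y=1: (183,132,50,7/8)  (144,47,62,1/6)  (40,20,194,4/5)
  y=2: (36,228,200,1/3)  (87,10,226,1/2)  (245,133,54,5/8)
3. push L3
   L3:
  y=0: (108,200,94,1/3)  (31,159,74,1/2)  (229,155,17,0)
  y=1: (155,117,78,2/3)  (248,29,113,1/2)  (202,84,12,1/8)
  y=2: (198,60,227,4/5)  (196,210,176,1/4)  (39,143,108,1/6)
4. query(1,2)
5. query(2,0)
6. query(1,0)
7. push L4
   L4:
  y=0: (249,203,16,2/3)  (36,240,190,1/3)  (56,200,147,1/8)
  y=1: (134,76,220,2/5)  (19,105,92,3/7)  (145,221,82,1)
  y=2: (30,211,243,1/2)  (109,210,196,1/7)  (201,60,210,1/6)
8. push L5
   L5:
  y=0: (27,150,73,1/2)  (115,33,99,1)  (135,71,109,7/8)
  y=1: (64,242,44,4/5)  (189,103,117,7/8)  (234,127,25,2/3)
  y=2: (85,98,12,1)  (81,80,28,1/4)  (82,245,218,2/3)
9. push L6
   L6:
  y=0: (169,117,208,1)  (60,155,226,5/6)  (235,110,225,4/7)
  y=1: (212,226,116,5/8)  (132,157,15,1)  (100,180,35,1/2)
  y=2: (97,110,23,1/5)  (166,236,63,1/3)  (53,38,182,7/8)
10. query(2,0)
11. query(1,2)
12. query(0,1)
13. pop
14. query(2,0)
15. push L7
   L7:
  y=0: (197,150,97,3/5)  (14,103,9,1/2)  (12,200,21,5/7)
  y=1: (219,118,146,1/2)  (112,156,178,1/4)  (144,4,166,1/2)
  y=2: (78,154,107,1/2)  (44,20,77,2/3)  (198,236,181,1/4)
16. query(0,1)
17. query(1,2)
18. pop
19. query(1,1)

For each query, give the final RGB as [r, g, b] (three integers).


query (1,2) [L1,L2,L3] — begin 0,0,0
L1 α=1/2: [211/2, 32, 24]
L2 α=1/2: [385/4, 21, 125]
L3 α=1/4: [1939/16, 273/4, 551/4]
= [121, 68, 138]

(2,0) stack=L1,L2,L3; from [0,0,0]:
after L1 α=3/4: [195/2, 267/2, 39]
after L2 α=2/3: [415/6, 611/6, 403/3]
after L3 α=0: [415/6, 611/6, 403/3]
rounded: [69, 102, 134]

at x=1,y=0 over L1,L2,L3:
L1 α=2/5: [388/5, 202/5, 76]
L2 α=4/5: [2608/25, 3242/25, 992/5]
L3 α=1/2: [3383/50, 7217/50, 681/5]
→ [68, 144, 136]

query (2,0) [L1,L2,L3,L4,L5,L6] — begin 0,0,0
after L1 α=3/4: [195/2, 267/2, 39]
after L2 α=2/3: [415/6, 611/6, 403/3]
after L3 α=0: [415/6, 611/6, 403/3]
after L4 α=1/8: [3241/48, 5477/48, 1631/12]
after L5 α=7/8: [48601/384, 29333/384, 10787/96]
after L6 α=4/7: [168921/896, 85653/896, 39587/224]
rounded: [189, 96, 177]

(1,2) stack=L1,L2,L3,L4,L5,L6; from [0,0,0]:
after L1 α=1/2: [211/2, 32, 24]
after L2 α=1/2: [385/4, 21, 125]
after L3 α=1/4: [1939/16, 273/4, 551/4]
after L4 α=1/7: [6689/56, 177/2, 2045/14]
after L5 α=1/4: [24603/224, 691/8, 6527/56]
after L6 α=1/3: [43195/336, 545/4, 8291/84]
= [129, 136, 99]

(0,1) stack=L1,L2,L3,L4,L5,L6; from [0,0,0]:
L1 α=1/2: [81, 24, 7]
L2 α=7/8: [681/4, 237/2, 357/8]
L3 α=2/3: [1921/12, 235/2, 535/8]
L4 α=2/5: [2993/20, 1009/10, 1025/8]
L5 α=4/5: [8113/100, 10689/50, 2433/40]
L6 α=5/8: [130339/800, 88567/400, 30499/320]
→ [163, 221, 95]

(2,0) stack=L1,L2,L3,L4,L5; from [0,0,0]:
L1 α=3/4: [195/2, 267/2, 39]
L2 α=2/3: [415/6, 611/6, 403/3]
L3 α=0: [415/6, 611/6, 403/3]
L4 α=1/8: [3241/48, 5477/48, 1631/12]
L5 α=7/8: [48601/384, 29333/384, 10787/96]
= [127, 76, 112]

at x=0,y=1 over L1,L2,L3,L4,L5,L7:
+L1 (α=1/2) → [81, 24, 7]
+L2 (α=7/8) → [681/4, 237/2, 357/8]
+L3 (α=2/3) → [1921/12, 235/2, 535/8]
+L4 (α=2/5) → [2993/20, 1009/10, 1025/8]
+L5 (α=4/5) → [8113/100, 10689/50, 2433/40]
+L7 (α=1/2) → [30013/200, 16589/100, 8273/80]
rounded: [150, 166, 103]

at x=1,y=2 over L1,L2,L3,L4,L5,L7:
+L1 (α=1/2) → [211/2, 32, 24]
+L2 (α=1/2) → [385/4, 21, 125]
+L3 (α=1/4) → [1939/16, 273/4, 551/4]
+L4 (α=1/7) → [6689/56, 177/2, 2045/14]
+L5 (α=1/4) → [24603/224, 691/8, 6527/56]
+L7 (α=2/3) → [44315/672, 337/8, 15151/168]
rounded: [66, 42, 90]

(1,1) stack=L1,L2,L3,L4,L5; from [0,0,0]:
L1 α=7/8: [721/8, 203, 1113/8]
L2 α=1/6: [4757/48, 177, 6061/48]
L3 α=1/2: [16661/96, 103, 11485/96]
L4 α=3/7: [18029/168, 727/7, 2587/24]
L5 α=7/8: [240293/1344, 2887/28, 22243/192]
= [179, 103, 116]


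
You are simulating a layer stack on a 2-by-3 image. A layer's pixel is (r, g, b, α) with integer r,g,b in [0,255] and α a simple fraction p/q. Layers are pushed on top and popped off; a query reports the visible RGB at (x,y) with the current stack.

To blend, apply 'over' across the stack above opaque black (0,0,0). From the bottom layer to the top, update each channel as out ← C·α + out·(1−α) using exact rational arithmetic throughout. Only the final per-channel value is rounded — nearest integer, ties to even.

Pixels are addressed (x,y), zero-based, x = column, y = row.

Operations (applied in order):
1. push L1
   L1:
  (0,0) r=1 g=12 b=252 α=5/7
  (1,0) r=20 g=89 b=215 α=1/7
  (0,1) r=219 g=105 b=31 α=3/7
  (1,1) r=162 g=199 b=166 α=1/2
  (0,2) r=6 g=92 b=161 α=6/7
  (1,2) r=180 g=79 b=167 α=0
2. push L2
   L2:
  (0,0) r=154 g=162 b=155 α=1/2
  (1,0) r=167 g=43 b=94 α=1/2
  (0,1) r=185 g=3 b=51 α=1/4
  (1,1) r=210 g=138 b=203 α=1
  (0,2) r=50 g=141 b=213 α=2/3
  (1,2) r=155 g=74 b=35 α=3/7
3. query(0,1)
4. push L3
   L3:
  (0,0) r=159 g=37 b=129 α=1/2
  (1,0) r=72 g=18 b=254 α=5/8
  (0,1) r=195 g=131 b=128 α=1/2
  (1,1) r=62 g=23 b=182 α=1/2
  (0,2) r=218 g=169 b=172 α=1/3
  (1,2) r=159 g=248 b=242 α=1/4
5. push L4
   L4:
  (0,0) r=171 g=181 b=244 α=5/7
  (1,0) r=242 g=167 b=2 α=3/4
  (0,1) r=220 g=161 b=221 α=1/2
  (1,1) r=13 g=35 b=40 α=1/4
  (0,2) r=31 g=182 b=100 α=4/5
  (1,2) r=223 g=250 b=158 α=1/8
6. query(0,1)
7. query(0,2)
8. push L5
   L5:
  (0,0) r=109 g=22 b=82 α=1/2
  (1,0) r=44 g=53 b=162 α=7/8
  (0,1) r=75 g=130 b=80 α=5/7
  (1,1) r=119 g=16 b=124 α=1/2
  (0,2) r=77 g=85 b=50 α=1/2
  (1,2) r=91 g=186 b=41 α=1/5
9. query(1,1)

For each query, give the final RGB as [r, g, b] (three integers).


(0,1) stack=L1,L2; from [0,0,0]:
after L1 α=3/7: [657/7, 45, 93/7]
after L2 α=1/4: [1633/14, 69/2, 159/7]
= [117, 34, 23]

(0,1) stack=L1,L2,L3,L4; from [0,0,0]:
after L1 α=3/7: [657/7, 45, 93/7]
after L2 α=1/4: [1633/14, 69/2, 159/7]
after L3 α=1/2: [4363/28, 331/4, 1055/14]
after L4 α=1/2: [10523/56, 975/8, 4149/28]
rounded: [188, 122, 148]

(0,2) stack=L1,L2,L3,L4; from [0,0,0]:
L1 α=6/7: [36/7, 552/7, 138]
L2 α=2/3: [736/21, 842/7, 188]
L3 α=1/3: [6050/63, 2867/21, 548/3]
L4 α=4/5: [13862/315, 3631/21, 1748/15]
= [44, 173, 117]

(1,1) stack=L1,L2,L3,L4,L5; from [0,0,0]:
+L1 (α=1/2) → [81, 199/2, 83]
+L2 (α=1) → [210, 138, 203]
+L3 (α=1/2) → [136, 161/2, 385/2]
+L4 (α=1/4) → [421/4, 553/8, 1235/8]
+L5 (α=1/2) → [897/8, 681/16, 2227/16]
= [112, 43, 139]


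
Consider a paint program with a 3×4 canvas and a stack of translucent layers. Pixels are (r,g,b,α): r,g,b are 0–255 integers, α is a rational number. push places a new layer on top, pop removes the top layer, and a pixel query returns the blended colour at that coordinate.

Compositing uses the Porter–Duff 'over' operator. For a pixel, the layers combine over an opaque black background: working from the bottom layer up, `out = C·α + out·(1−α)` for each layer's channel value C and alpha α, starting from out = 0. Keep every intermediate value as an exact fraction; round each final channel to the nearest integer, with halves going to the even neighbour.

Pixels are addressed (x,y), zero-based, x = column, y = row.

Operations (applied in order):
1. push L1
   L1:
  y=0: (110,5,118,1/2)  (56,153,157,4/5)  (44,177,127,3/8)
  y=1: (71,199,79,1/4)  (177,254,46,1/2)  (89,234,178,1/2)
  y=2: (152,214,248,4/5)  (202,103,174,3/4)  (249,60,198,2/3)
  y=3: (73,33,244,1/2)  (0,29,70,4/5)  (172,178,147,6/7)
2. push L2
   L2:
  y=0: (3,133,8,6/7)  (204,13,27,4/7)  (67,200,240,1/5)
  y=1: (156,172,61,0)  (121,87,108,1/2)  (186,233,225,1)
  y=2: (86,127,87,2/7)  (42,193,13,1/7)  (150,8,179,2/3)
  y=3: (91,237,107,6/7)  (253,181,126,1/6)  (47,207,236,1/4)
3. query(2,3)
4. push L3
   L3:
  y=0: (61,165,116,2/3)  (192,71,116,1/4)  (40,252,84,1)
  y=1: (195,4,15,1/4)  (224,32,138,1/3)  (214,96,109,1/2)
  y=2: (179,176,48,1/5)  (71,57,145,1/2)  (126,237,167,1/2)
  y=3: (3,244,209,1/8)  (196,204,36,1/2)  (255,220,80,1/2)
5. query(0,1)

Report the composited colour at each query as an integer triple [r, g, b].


(2,3) stack=L1,L2; from [0,0,0]:
L1 α=6/7: [1032/7, 1068/7, 126]
L2 α=1/4: [3425/28, 4653/28, 307/2]
= [122, 166, 154]

at x=0,y=1 over L1,L2,L3:
+L1 (α=1/4) → [71/4, 199/4, 79/4]
+L2 (α=0) → [71/4, 199/4, 79/4]
+L3 (α=1/4) → [993/16, 613/16, 297/16]
→ [62, 38, 19]
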